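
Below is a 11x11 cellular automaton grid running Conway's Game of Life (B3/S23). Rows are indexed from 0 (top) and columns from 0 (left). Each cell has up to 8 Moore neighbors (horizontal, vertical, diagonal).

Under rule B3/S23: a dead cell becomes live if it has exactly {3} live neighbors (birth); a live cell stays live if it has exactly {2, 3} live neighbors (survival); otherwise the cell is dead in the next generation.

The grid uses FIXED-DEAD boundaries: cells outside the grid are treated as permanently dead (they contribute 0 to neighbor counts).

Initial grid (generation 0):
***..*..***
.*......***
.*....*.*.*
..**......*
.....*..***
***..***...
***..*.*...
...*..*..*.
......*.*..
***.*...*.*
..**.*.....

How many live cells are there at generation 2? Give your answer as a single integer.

Answer: 33

Derivation:
Simulating step by step:
Generation 0 (given above): 47 live cells
Generation 1: 51 live cells
***.....*.*
...........
.*.....**.*
..*....**.*
...***.****
*.*.**.*.*.
*..***.**..
.**..**.*..
.***.*..*..
.**.**.*.*.
..***......
Generation 2: 33 live cells
.*.........
*.*....**..
.......**..
..***.....*
.**..*....*
.**.......*
*........*.
*.......**.
*.......**.
.....**.*..
.**.**.....
Population at generation 2: 33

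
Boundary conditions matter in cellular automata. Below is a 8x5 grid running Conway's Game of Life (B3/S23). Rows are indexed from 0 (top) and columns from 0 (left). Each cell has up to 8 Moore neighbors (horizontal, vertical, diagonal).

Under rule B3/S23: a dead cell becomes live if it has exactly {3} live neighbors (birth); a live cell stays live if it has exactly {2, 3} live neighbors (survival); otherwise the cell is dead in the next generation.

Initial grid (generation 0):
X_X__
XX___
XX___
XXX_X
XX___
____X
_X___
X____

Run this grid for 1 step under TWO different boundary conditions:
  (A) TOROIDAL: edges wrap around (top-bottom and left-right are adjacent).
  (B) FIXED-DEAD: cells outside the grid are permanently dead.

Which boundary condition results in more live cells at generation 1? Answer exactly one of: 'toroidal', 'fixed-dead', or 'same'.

Under TOROIDAL boundary, generation 1:
X___X
__X_X
_____
__X_X
__XX_
_X___
X____
X____
Population = 11

Under FIXED-DEAD boundary, generation 1:
X____
__X__
_____
__X__
X_XX_
XX___
_____
_____
Population = 8

Comparison: toroidal=11, fixed-dead=8 -> toroidal

Answer: toroidal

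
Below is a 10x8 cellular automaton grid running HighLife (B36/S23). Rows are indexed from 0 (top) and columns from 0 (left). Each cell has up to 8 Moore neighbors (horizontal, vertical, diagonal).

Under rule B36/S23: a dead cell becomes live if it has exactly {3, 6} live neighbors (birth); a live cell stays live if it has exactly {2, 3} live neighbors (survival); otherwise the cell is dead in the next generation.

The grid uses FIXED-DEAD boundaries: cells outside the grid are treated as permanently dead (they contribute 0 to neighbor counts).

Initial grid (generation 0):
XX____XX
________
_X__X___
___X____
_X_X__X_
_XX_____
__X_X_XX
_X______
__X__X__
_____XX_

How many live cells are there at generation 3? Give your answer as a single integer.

Answer: 20

Derivation:
Simulating step by step:
Generation 0 (given above): 21 live cells
Generation 1: 21 live cells
________
XX______
________
___XX___
_X_X____
_X___XXX
__XX____
_XXX_XX_
_____XX_
_____XX_
Generation 2: 20 live cells
________
________
________
__XXX___
___X_XX_
_X_XX_X_
___X___X
_X_X_XX_
__X____X
_____XX_
Generation 3: 20 live cells
________
________
___X____
__XXXX__
____X_X_
___X__XX
___X___X
___XX_XX
__X_X__X
______X_
Population at generation 3: 20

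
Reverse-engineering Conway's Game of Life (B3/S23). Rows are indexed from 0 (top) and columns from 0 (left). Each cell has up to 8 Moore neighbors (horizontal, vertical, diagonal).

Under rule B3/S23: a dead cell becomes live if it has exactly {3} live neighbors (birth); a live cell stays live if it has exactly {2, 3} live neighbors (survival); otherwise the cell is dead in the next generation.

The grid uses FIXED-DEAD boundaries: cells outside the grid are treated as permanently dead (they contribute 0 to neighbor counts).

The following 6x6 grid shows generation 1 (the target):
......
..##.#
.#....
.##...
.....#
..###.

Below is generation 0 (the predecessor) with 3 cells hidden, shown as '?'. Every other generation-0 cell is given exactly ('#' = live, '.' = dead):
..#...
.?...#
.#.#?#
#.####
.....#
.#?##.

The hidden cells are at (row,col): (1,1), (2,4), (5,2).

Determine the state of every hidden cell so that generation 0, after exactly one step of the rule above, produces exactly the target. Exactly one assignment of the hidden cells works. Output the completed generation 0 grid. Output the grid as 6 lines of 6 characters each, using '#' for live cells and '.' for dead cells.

Answer: ..#...
.....#
.#.###
#.####
.....#
.####.

Derivation:
Hidden generation-0 cells (in order): (1,1), (2,4), (5,2).
A hidden cell only influences target cells in its own 3x3 neighborhood. Try each of the 2^3 = 8 assignments, step the completed generation 0 forward once under B3/S23, and compare with the target:
  (1,1)=. (2,4)=. (5,2)=. -> step gives (1,3)='.' but target has '#' -> reject
  (1,1)=. (2,4)=. (5,2)=# -> step gives (1,3)='.' but target has '#' -> reject
  (1,1)=. (2,4)=# (5,2)=. -> step gives (4,1)='#' but target has '.' -> reject
  (1,1)=. (2,4)=# (5,2)=# -> step reproduces the target at every cell -> ACCEPT
  (1,1)=# (2,4)=. (5,2)=. -> step gives (1,1)='#' but target has '.' -> reject
  (1,1)=# (2,4)=. (5,2)=# -> step gives (1,1)='#' but target has '.' -> reject
  (1,1)=# (2,4)=# (5,2)=. -> step gives (1,1)='#' but target has '.' -> reject
  (1,1)=# (2,4)=# (5,2)=# -> step gives (1,1)='#' but target has '.' -> reject
Unique solution: (1,1)=dead, (2,4)=live, (5,2)=live.
Check: live-neighbor counts of every cell in the completed generation 0:
010111
123342
224464
133464
245663
112222
Applying B3/S23 to generation 0 with these counts gives:
......
..##.#
.#....
.##...
.....#
..###.
which matches the target exactly.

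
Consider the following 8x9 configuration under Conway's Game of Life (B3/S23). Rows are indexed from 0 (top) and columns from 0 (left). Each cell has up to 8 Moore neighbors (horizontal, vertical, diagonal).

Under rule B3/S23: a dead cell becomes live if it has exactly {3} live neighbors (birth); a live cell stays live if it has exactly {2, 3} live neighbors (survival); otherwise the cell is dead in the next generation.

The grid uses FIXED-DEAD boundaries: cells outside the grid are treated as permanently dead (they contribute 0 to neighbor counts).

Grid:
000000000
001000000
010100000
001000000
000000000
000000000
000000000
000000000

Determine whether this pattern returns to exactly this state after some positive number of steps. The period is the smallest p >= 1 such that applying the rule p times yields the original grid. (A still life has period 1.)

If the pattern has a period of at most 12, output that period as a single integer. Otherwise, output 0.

Answer: 1

Derivation:
Simulating and comparing each generation to the original:
Gen 0 (original, given above): 4 live cells
Gen 1: 4 live cells, MATCHES original -> period = 1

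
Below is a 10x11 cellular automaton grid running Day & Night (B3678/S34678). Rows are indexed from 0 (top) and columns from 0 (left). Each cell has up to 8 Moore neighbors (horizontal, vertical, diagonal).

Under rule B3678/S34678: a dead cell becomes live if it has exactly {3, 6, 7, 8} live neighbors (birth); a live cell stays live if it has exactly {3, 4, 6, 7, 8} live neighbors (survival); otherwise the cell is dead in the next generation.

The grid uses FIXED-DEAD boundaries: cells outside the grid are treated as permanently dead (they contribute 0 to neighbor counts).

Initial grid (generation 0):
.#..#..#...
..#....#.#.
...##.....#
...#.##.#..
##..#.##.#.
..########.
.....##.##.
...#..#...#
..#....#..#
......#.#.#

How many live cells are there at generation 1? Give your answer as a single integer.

Simulating step by step:
Generation 0 (given above): 40 live cells
Generation 1: 42 live cells
........#..
....#...#..
..########.
..##.##..#.
.....#####.
.#.########
..#....####
.....##.#..
......##...
.......#.#.
Population at generation 1: 42

Answer: 42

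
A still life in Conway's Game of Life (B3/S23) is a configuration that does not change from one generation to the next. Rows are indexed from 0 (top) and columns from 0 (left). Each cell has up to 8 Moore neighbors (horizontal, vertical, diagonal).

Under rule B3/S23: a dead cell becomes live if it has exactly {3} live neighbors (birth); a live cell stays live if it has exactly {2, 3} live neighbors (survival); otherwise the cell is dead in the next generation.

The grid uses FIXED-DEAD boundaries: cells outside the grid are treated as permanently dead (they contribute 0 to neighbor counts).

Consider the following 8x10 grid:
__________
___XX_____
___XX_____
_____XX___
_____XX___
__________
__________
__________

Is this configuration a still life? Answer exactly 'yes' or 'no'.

Answer: no

Derivation:
Compute generation 1 and compare to generation 0 (given above):
Generation 1:
__________
___XX_____
___X______
______X___
_____XX___
__________
__________
__________
Cell (2,4) differs: gen0=1 vs gen1=0 -> NOT a still life.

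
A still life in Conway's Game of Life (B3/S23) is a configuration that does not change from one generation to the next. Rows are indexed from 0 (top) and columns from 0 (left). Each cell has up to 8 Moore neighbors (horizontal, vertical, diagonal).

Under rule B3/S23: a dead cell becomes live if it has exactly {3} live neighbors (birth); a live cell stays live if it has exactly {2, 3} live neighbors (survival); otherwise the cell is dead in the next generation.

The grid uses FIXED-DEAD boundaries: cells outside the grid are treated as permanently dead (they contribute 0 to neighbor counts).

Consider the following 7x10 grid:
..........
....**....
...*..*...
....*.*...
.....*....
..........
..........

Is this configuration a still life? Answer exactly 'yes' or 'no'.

Answer: yes

Derivation:
Compute generation 1 and compare to generation 0 (given above):
Generation 1:
..........
....**....
...*..*...
....*.*...
.....*....
..........
..........
The grids are IDENTICAL -> still life.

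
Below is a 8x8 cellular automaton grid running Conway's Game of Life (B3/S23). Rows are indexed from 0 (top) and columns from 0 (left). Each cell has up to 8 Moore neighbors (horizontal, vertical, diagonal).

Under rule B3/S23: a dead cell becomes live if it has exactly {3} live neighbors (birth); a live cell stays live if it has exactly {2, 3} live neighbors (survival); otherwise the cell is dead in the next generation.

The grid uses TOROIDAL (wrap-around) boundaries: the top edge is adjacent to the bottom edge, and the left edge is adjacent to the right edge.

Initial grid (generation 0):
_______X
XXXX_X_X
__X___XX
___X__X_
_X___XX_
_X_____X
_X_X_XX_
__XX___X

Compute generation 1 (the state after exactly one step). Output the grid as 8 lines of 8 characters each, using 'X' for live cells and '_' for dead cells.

Answer: ____X__X
_XXX____
____XX__
__X_____
X_X__XXX
_X__X__X
_X_XX_XX
X_XXX__X

Derivation:
Simulating step by step:
Generation 0 (given above): 24 live cells
Generation 1: 26 live cells
(generation 1 grid is the final answer)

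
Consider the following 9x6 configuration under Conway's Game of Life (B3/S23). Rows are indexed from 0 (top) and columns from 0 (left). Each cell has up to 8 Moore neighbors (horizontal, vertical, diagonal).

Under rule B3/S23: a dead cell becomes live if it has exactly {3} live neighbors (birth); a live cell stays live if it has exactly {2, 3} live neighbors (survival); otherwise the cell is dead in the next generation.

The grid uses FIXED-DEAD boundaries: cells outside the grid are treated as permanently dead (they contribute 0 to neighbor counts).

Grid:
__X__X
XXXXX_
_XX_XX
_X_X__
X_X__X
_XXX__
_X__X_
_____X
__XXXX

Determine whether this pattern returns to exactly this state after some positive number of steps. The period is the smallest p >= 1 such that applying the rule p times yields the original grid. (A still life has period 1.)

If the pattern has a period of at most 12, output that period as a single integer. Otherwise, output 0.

Answer: 0

Derivation:
Simulating and comparing each generation to the original:
Gen 0 (original, given above): 26 live cells
Gen 1: 20 live cells, differs from original
Gen 2: 16 live cells, differs from original
Gen 3: 18 live cells, differs from original
Gen 4: 10 live cells, differs from original
Gen 5: 9 live cells, differs from original
Gen 6: 11 live cells, differs from original
Gen 7: 7 live cells, differs from original
Gen 8: 10 live cells, differs from original
Gen 9: 7 live cells, differs from original
Gen 10: 2 live cells, differs from original
Gen 11: 0 live cells, differs from original
Gen 12: 0 live cells, differs from original
No period found within 12 steps.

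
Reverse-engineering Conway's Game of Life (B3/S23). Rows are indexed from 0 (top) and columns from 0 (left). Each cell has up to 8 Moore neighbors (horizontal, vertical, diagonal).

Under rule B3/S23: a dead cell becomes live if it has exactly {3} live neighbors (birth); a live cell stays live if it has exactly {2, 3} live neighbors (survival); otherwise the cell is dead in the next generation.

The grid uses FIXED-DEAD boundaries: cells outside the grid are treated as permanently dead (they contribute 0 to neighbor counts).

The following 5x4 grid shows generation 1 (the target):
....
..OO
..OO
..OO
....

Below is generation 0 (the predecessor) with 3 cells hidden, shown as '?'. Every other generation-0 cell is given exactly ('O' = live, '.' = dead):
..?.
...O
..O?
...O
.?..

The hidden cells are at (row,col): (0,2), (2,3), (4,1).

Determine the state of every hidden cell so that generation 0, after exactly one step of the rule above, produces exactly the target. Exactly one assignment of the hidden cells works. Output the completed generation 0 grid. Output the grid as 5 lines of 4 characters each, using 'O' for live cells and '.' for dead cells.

Hidden generation-0 cells (in order): (0,2), (2,3), (4,1).
A hidden cell only influences target cells in its own 3x3 neighborhood. Try each of the 2^3 = 8 assignments, step the completed generation 0 forward once under B3/S23, and compare with the target:
  (0,2)=. (2,3)=. (4,1)=. -> step gives (1,2)='.' but target has 'O' -> reject
  (0,2)=. (2,3)=. (4,1)=O -> step gives (1,2)='.' but target has 'O' -> reject
  (0,2)=. (2,3)=O (4,1)=. -> step reproduces the target at every cell -> ACCEPT
  (0,2)=. (2,3)=O (4,1)=O -> step gives (3,2)='.' but target has 'O' -> reject
  (0,2)=O (2,3)=. (4,1)=. -> step gives (3,2)='.' but target has 'O' -> reject
  (0,2)=O (2,3)=. (4,1)=O -> step gives (3,3)='.' but target has 'O' -> reject
  (0,2)=O (2,3)=O (4,1)=. -> step gives (1,2)='.' but target has 'O' -> reject
  (0,2)=O (2,3)=O (4,1)=O -> step gives (1,2)='.' but target has 'O' -> reject
Unique solution: (0,2)=dead, (2,3)=live, (4,1)=dead.
Check: live-neighbor counts of every cell in the completed generation 0:
0011
0132
0133
0132
0011
Applying B3/S23 to generation 0 with these counts gives:
....
..OO
..OO
..OO
....
which matches the target exactly.

Answer: ....
...O
..OO
...O
....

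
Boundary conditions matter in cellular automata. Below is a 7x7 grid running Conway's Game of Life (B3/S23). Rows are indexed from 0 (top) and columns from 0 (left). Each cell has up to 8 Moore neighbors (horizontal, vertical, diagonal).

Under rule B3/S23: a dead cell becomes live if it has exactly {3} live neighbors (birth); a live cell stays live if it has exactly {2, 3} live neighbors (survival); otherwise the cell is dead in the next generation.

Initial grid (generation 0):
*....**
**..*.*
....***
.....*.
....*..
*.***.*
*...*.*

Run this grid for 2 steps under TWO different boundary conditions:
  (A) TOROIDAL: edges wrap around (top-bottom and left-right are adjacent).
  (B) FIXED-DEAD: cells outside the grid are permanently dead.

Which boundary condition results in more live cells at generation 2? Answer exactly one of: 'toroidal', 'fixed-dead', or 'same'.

Answer: toroidal

Derivation:
Under TOROIDAL boundary, generation 2:
...***.
...***.
.....*.
.......
......*
*..**.*
*..**..
Population = 15

Under FIXED-DEAD boundary, generation 2:
**...*.
**..*.*
.......
.......
.....*.
...***.
.......
Population = 11

Comparison: toroidal=15, fixed-dead=11 -> toroidal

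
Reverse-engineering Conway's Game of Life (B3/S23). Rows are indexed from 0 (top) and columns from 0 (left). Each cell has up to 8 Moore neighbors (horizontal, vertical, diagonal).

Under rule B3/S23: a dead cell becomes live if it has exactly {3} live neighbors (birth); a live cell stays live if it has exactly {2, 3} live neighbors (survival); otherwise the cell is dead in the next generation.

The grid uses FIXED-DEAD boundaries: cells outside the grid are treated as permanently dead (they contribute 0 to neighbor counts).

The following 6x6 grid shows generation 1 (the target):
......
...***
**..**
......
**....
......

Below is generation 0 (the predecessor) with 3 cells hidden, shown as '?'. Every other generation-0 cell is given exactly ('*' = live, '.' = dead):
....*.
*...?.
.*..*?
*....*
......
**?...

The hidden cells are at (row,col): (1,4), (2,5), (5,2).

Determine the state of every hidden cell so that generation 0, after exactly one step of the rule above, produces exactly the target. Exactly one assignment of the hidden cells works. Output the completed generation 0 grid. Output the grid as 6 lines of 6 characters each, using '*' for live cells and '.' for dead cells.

Hidden generation-0 cells (in order): (1,4), (2,5), (5,2).
A hidden cell only influences target cells in its own 3x3 neighborhood. Try each of the 2^3 = 8 assignments, step the completed generation 0 forward once under B3/S23, and compare with the target:
  (1,4)=. (2,5)=. (5,2)=. -> step gives (1,3)='.' but target has '*' -> reject
  (1,4)=. (2,5)=. (5,2)=* -> step gives (1,3)='.' but target has '*' -> reject
  (1,4)=. (2,5)=* (5,2)=. -> step gives (1,3)='.' but target has '*' -> reject
  (1,4)=. (2,5)=* (5,2)=* -> step gives (1,3)='.' but target has '*' -> reject
  (1,4)=* (2,5)=. (5,2)=. -> step reproduces the target at every cell -> ACCEPT
  (1,4)=* (2,5)=. (5,2)=* -> step gives (4,1)='.' but target has '*' -> reject
  (1,4)=* (2,5)=* (5,2)=. -> step gives (1,5)='.' but target has '*' -> reject
  (1,4)=* (2,5)=* (5,2)=* -> step gives (1,5)='.' but target has '*' -> reject
Unique solution: (1,4)=live, (2,5)=dead, (5,2)=dead.
Check: live-neighbor counts of every cell in the completed generation 0:
110212
121323
321223
121121
331011
111000
Applying B3/S23 to generation 0 with these counts gives:
......
...***
**..**
......
**....
......
which matches the target exactly.

Answer: ....*.
*...*.
.*..*.
*....*
......
**....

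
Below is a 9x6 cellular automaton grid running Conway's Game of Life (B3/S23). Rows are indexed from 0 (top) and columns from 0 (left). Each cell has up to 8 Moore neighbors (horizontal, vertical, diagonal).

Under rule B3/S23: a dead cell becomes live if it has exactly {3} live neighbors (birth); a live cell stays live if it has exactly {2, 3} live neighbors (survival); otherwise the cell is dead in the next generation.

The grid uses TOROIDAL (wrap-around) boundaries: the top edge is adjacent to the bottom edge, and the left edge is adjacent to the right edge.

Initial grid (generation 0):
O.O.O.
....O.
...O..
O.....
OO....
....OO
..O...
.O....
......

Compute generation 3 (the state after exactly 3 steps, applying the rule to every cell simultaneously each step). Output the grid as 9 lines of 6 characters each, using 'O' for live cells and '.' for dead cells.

Simulating step by step:
Generation 0 (given above): 12 live cells
Generation 1: 12 live cells
...O.O
....OO
......
OO....
OO....
OO...O
......
......
.O....
Generation 2: 12 live cells
O....O
....OO
O....O
OO....
..O...
.O...O
O.....
......
......
Generation 3: 13 live cells
(generation 3 grid is the final answer)

Answer: O...OO
....O.
.O..O.
OO...O
..O...
OO....
O.....
......
......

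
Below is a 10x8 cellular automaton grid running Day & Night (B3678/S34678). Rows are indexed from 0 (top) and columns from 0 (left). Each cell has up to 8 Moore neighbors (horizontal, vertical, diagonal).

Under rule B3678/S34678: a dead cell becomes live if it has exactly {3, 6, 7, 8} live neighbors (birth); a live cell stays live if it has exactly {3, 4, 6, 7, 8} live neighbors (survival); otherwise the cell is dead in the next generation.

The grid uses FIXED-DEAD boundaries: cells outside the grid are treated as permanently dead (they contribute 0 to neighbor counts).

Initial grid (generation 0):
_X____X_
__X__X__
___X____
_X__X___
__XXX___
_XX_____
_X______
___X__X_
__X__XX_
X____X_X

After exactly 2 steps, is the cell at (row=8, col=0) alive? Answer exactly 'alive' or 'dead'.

Simulating step by step:
Generation 0 (given above): 21 live cells
Generation 1: 13 live cells
________
________
__X_X___
____X___
__XX____
_XX_____
________
__X__X__
____XXXX
________
Generation 2: 15 live cells
________
________
___X____
__X_____
_XXX____
__XX____
_XX_____
____XX__
_____XX_
_____XX_

Cell (8,0) at generation 2: 0 -> dead

Answer: dead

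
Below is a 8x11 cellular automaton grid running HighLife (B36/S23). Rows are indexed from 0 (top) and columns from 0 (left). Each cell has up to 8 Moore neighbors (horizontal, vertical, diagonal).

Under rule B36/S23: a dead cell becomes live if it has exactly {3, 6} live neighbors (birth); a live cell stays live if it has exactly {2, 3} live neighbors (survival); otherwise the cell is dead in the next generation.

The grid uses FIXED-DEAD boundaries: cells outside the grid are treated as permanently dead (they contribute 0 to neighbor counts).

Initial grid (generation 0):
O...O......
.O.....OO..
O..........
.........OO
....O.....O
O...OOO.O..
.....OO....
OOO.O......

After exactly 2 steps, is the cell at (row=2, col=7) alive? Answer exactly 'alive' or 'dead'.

Answer: dead

Derivation:
Simulating step by step:
Generation 0 (given above): 21 live cells
Generation 1: 17 live cells
...........
OO.........
........OO.
.........OO
....O.....O
....O.OO...
O..O..OO...
.O...O.....
Generation 2: 15 live cells
...........
...........
........OOO
........O.O
.....O...OO
...OO.OO...
....O..O...
......O....

Cell (2,7) at generation 2: 0 -> dead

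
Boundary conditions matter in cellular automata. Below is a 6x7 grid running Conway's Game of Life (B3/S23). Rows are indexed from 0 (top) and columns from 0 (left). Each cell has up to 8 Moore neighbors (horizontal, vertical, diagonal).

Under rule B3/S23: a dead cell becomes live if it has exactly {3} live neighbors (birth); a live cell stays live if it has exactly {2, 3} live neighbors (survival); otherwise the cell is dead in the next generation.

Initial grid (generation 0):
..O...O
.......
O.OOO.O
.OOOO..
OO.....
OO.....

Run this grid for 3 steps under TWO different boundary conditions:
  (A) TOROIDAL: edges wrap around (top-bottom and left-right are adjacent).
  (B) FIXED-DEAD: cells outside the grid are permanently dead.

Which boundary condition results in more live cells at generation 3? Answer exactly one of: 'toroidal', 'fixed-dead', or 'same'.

Under TOROIDAL boundary, generation 3:
..OOOOO
...OOO.
..OO.O.
..OO.O.
.O.OOOO
OOOOOOO
Population = 26

Under FIXED-DEAD boundary, generation 3:
.......
....OO.
...O..O
...O.O.
....O..
.......
Population = 7

Comparison: toroidal=26, fixed-dead=7 -> toroidal

Answer: toroidal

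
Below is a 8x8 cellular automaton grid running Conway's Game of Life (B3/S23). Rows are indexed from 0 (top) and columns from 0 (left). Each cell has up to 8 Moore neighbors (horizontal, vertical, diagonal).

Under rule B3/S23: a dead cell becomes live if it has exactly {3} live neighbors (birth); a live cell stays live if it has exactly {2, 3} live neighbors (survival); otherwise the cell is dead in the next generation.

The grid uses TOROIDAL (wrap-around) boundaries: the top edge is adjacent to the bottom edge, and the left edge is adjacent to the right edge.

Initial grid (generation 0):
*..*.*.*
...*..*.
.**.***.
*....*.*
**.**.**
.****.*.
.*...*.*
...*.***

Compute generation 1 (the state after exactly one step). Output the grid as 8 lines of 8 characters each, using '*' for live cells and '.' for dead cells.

Simulating step by step:
Generation 0 (given above): 32 live cells
Generation 1: 16 live cells
(generation 1 grid is the final answer)

Answer: *.**.*..
**.*....
*****...
........
........
........
.*.....*
..*..*..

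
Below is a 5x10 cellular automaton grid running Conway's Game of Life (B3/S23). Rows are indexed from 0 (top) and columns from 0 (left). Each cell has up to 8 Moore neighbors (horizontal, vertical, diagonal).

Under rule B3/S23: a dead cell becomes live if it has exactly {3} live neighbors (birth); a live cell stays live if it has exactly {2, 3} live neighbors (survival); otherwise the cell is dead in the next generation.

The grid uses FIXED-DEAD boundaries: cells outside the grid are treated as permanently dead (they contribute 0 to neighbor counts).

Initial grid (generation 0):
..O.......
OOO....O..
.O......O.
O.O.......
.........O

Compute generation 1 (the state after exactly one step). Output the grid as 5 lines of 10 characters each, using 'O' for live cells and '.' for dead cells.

Answer: ..O.......
O.O.......
..........
.O........
..........

Derivation:
Simulating step by step:
Generation 0 (given above): 10 live cells
Generation 1: 4 live cells
(generation 1 grid is the final answer)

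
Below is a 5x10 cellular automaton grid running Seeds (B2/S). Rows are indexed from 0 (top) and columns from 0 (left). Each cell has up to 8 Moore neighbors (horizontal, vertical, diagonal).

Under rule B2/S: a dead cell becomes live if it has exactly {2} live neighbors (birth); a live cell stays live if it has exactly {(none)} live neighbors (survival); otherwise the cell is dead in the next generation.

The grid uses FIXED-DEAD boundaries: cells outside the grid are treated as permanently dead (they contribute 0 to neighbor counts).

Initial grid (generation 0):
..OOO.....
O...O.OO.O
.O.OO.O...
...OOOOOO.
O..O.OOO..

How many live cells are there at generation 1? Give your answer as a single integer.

Answer: 10

Derivation:
Simulating step by step:
Generation 0 (given above): 23 live cells
Generation 1: 10 live cells
.O....OOO.
........O.
O........O
OO........
..O.......
Population at generation 1: 10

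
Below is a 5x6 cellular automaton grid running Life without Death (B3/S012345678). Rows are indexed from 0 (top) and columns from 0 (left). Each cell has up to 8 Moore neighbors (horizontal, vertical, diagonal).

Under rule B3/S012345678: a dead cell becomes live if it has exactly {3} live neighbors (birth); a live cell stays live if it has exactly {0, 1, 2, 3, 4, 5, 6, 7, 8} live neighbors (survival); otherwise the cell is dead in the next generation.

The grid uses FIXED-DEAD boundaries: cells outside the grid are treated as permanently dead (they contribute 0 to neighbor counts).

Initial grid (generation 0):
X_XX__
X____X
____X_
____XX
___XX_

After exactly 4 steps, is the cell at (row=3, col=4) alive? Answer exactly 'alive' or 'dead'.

Answer: alive

Derivation:
Simulating step by step:
Generation 0 (given above): 10 live cells
Generation 1: 15 live cells
XXXX__
XX_XXX
____X_
____XX
___XXX
Generation 2: 15 live cells
XXXX__
XX_XXX
____X_
____XX
___XXX
Generation 3: 15 live cells
XXXX__
XX_XXX
____X_
____XX
___XXX
Generation 4: 15 live cells
XXXX__
XX_XXX
____X_
____XX
___XXX

Cell (3,4) at generation 4: 1 -> alive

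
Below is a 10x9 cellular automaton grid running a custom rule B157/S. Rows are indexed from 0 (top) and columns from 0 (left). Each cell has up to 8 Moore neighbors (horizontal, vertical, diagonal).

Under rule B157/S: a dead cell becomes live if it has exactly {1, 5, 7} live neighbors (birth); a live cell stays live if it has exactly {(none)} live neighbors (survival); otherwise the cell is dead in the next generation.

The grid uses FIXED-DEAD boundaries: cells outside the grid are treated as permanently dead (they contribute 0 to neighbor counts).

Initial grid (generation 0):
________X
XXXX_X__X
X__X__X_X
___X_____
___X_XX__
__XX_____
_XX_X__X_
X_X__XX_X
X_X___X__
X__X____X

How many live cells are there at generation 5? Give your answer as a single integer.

Simulating step by step:
Generation 0 (given above): 32 live cells
Generation 1: 15 live cells
_____XX__
_________
__X______
XX______X
_X_____X_
X_______X
___X_____
_________
_X_______
____XXX__
Generation 2: 35 live cells
____X__X_
_XXXX__X_
___X___XX
___X__X__
______X__
___XX_X__
XXX_X__XX
XX_XX____
X_XX___X_
XXXX___X_
Generation 3: 6 live cells
X________
X________
X_X______
_________
_________
_________
_________
_________
_X___X___
_________
Generation 4: 22 live cells
_________
__XX_____
___X_____
X_XX_____
_________
_________
_________
XXX_XXX__
X_X_X_X__
XXX_XXX__
Generation 5: 8 live cells
_X__X____
_X_______
X_X______
_________
X___X____
_________
_______X_
_________
_________
_________
Population at generation 5: 8

Answer: 8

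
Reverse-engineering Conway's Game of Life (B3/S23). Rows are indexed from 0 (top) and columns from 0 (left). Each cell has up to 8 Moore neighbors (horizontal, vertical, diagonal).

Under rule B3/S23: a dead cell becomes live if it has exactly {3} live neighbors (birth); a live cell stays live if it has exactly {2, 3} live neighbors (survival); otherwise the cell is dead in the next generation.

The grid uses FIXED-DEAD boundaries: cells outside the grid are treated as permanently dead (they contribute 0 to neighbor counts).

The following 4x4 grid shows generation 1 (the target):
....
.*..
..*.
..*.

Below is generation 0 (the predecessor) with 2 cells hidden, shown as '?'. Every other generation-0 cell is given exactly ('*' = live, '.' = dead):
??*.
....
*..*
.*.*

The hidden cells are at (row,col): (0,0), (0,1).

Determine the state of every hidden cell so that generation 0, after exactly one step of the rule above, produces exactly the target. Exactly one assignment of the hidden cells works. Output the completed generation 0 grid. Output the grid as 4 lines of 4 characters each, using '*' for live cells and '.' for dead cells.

Hidden generation-0 cells (in order): (0,0), (0,1).
A hidden cell only influences target cells in its own 3x3 neighborhood. Try each of the 2^2 = 4 assignments, step the completed generation 0 forward once under B3/S23, and compare with the target:
  (0,0)=. (0,1)=. -> step gives (1,1)='.' but target has '*' -> reject
  (0,0)=. (0,1)=* -> step gives (1,2)='*' but target has '.' -> reject
  (0,0)=* (0,1)=. -> step reproduces the target at every cell -> ACCEPT
  (0,0)=* (0,1)=* -> step gives (0,1)='*' but target has '.' -> reject
Unique solution: (0,0)=live, (0,1)=dead.
Check: live-neighbor counts of every cell in the completed generation 0:
0201
2322
1231
2131
Applying B3/S23 to generation 0 with these counts gives:
....
.*..
..*.
..*.
which matches the target exactly.

Answer: *.*.
....
*..*
.*.*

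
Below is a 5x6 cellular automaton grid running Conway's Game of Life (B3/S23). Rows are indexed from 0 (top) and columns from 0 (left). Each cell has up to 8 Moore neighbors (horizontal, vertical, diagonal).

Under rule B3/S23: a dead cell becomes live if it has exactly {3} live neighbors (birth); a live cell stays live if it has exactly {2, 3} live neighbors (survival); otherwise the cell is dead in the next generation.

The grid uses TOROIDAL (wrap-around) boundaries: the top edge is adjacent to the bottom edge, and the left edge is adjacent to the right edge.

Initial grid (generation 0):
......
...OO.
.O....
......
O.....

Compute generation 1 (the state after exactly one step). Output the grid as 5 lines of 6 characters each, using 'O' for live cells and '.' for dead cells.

Simulating step by step:
Generation 0 (given above): 4 live cells
Generation 1: 0 live cells
(generation 1 grid is the final answer)

Answer: ......
......
......
......
......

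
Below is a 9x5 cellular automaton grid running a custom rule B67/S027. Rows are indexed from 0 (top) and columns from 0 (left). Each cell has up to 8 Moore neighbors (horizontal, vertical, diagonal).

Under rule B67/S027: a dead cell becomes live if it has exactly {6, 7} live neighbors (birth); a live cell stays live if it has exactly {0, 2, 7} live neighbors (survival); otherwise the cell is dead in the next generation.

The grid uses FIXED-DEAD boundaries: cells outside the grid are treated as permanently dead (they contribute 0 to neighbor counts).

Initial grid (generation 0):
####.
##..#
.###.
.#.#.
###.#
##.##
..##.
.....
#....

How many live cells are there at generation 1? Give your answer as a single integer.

Answer: 6

Derivation:
Simulating step by step:
Generation 0 (given above): 23 live cells
Generation 1: 6 live cells
...#.
..#.#
.....
..#..
.....
..#..
.....
.....
#....
Population at generation 1: 6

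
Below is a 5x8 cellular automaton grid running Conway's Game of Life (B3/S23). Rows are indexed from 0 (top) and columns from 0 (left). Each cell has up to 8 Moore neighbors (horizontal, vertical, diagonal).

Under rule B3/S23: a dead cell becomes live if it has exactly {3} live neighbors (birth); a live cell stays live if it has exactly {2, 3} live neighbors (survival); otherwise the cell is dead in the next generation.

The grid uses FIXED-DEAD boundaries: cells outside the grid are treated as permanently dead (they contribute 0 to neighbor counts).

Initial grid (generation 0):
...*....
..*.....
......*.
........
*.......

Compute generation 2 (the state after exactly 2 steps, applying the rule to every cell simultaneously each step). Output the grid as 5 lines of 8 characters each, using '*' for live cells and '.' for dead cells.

Simulating step by step:
Generation 0 (given above): 4 live cells
Generation 1: 0 live cells
........
........
........
........
........
Generation 2: 0 live cells
(generation 2 grid is the final answer)

Answer: ........
........
........
........
........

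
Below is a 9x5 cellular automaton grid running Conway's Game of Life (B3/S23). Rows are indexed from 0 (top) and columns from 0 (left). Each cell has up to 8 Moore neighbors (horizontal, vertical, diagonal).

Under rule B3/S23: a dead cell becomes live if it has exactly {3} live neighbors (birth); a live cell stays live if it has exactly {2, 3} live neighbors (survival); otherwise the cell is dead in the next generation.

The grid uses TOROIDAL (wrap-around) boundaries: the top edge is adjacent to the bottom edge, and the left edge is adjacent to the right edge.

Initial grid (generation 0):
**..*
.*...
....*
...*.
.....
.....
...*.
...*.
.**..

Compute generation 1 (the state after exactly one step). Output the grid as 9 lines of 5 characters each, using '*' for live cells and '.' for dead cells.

Answer: .....
.*..*
.....
.....
.....
.....
.....
...*.
.****

Derivation:
Simulating step by step:
Generation 0 (given above): 10 live cells
Generation 1: 7 live cells
(generation 1 grid is the final answer)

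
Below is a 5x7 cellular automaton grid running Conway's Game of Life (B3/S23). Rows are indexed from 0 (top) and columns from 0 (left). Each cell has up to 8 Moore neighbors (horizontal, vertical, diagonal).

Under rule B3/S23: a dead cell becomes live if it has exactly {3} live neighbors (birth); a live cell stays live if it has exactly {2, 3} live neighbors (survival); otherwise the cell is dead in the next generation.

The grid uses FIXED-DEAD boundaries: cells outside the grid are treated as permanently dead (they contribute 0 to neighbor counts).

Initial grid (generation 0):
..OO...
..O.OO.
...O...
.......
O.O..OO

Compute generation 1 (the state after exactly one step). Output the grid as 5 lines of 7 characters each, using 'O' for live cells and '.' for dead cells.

Answer: ..OOO..
..O.O..
...OO..
.......
.......

Derivation:
Simulating step by step:
Generation 0 (given above): 10 live cells
Generation 1: 7 live cells
(generation 1 grid is the final answer)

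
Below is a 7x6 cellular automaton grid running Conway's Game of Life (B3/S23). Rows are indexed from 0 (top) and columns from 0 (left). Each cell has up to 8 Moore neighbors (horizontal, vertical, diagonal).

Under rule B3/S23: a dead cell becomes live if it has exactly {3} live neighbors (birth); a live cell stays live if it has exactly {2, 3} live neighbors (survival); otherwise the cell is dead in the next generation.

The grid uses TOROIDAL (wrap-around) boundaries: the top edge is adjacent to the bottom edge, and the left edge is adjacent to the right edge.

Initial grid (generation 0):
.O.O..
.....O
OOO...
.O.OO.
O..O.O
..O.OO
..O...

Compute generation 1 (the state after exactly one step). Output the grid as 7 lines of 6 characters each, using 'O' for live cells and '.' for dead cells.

Simulating step by step:
Generation 0 (given above): 16 live cells
Generation 1: 19 live cells
(generation 1 grid is the final answer)

Answer: ..O...
......
OOOOOO
...OO.
OO....
OOO.OO
.OO.O.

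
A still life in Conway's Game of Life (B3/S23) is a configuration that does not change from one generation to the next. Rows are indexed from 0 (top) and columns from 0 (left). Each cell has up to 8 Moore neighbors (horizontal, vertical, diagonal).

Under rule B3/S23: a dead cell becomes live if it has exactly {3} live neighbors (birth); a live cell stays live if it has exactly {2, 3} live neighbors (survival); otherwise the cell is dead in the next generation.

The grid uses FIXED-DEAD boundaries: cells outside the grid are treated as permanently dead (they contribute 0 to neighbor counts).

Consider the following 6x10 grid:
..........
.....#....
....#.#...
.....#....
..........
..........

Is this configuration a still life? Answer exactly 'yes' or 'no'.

Compute generation 1 and compare to generation 0 (given above):
Generation 1:
..........
.....#....
....#.#...
.....#....
..........
..........
The grids are IDENTICAL -> still life.

Answer: yes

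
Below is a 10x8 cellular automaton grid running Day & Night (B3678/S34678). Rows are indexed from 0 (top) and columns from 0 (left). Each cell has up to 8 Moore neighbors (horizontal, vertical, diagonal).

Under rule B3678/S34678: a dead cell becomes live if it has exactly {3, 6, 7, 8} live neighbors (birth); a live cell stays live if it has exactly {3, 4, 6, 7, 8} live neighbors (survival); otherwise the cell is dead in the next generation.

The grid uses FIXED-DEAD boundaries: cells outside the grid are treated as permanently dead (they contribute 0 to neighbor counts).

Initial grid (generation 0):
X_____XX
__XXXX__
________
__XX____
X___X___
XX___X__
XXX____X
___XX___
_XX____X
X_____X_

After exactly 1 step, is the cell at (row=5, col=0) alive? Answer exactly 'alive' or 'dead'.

Simulating step by step:
Generation 0 (given above): 25 live cells
Generation 1: 17 live cells
___XXX__
______X_
________
________
__XX____
X_X_____
XXXXX___
X__X____
___X____
_X______

Cell (5,0) at generation 1: 1 -> alive

Answer: alive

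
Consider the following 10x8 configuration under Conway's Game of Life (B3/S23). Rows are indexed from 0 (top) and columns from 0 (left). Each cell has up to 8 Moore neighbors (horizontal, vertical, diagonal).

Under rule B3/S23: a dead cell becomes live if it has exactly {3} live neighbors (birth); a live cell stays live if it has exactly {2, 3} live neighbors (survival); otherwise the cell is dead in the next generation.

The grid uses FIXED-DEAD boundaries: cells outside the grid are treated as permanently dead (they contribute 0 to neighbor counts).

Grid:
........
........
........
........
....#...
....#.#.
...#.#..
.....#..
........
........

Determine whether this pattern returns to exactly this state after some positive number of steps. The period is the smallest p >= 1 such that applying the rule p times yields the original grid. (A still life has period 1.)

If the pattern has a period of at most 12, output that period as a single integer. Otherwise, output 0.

Answer: 2

Derivation:
Simulating and comparing each generation to the original:
Gen 0 (original, given above): 6 live cells
Gen 1: 6 live cells, differs from original
Gen 2: 6 live cells, MATCHES original -> period = 2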